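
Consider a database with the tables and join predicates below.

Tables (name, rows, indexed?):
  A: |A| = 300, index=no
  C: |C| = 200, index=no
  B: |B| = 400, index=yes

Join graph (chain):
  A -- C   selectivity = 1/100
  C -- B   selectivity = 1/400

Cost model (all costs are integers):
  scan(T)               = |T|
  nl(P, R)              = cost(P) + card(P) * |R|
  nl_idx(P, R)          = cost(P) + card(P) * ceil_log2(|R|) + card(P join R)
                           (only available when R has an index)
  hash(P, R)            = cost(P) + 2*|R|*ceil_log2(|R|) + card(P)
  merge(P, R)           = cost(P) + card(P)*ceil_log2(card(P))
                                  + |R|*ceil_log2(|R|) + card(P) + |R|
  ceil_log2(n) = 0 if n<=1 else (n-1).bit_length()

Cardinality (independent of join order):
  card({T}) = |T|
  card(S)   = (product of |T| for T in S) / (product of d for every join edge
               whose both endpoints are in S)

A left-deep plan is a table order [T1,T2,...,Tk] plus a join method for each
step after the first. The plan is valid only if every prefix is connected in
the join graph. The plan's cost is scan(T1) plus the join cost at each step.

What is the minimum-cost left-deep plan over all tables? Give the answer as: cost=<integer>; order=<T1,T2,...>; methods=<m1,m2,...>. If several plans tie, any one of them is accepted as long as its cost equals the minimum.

Selinger DP (subsets sized 1..n):
  {A}: scan cost=300, card=300
  {C}: scan cost=200, card=200
  {B}: scan cost=400, card=400
  {AC}: card=600; try (C,hash)→3800, (A,merge)→5000, (C,merge)→5100, (A,hash)→5800, (A,nl)→60200, (C,nl)→60300; best=3800 via (C,hash)
  {BC}: card=200; try (B,nl_idx)→2200, (C,hash)→4000, (B,merge)→6000, (C,merge)→6200, (B,hash)→7600, (B,nl)→80200 …(+1); best=2200 via (B,nl_idx)
  {ABC}: card=600; try (A,merge)→7000, (A,hash)→7800, (B,nl_idx)→9800, (B,hash)→11600, (B,merge)→14400, (A,nl)→62200 …(+1); best=7000 via (A,merge)

cost=7000; order=C,B,A; methods=nl_idx,merge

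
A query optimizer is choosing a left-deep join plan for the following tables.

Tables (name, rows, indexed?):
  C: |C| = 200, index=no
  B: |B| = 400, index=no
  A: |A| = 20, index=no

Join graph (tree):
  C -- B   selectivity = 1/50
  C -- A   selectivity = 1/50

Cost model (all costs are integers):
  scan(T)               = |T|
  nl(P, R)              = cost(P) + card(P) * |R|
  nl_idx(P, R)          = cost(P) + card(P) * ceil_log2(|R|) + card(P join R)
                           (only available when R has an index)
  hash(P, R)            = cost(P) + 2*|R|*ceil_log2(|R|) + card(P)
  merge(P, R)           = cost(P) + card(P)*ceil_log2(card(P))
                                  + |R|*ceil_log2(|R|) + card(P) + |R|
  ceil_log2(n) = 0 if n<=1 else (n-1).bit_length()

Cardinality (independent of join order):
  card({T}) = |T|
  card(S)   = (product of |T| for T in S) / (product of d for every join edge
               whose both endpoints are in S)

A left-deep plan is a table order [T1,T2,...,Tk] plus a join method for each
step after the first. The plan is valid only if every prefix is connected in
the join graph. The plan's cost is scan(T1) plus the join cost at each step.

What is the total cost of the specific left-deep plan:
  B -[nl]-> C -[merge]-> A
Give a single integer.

step 1: scan B: cost=400, card=400
step 2: join C via nl
    card(P join C) = 400*200/(50) = 1600
    cost = 400 + 400*200 = 80400
step 3: join A via merge
    card(P join A) = 1600*20/(50) = 640
    cost = 80400 + 1600*11 + 20*5 + 1600 + 20 = 99720

99720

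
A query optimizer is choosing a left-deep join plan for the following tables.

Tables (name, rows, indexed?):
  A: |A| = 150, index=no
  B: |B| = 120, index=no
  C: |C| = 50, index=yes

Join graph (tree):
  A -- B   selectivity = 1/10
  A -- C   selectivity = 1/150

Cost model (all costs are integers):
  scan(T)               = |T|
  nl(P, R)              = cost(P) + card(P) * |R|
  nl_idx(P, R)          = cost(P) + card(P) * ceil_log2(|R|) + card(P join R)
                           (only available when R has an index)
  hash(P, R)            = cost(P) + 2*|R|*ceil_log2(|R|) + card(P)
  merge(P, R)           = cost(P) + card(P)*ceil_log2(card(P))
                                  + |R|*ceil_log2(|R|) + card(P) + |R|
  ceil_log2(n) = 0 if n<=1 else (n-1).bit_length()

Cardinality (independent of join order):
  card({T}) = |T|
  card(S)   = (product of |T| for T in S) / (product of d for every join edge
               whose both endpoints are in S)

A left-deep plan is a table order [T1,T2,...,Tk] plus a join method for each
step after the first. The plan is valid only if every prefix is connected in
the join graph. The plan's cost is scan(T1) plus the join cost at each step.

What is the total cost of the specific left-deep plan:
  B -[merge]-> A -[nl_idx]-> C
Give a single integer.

step 1: scan B: cost=120, card=120
step 2: join A via merge
    card(P join A) = 120*150/(10) = 1800
    cost = 120 + 120*7 + 150*8 + 120 + 150 = 2430
step 3: join C via nl_idx
    card(P join C) = 1800*50/(150) = 600
    cost = 2430 + 1800*6 + 600 = 13830

13830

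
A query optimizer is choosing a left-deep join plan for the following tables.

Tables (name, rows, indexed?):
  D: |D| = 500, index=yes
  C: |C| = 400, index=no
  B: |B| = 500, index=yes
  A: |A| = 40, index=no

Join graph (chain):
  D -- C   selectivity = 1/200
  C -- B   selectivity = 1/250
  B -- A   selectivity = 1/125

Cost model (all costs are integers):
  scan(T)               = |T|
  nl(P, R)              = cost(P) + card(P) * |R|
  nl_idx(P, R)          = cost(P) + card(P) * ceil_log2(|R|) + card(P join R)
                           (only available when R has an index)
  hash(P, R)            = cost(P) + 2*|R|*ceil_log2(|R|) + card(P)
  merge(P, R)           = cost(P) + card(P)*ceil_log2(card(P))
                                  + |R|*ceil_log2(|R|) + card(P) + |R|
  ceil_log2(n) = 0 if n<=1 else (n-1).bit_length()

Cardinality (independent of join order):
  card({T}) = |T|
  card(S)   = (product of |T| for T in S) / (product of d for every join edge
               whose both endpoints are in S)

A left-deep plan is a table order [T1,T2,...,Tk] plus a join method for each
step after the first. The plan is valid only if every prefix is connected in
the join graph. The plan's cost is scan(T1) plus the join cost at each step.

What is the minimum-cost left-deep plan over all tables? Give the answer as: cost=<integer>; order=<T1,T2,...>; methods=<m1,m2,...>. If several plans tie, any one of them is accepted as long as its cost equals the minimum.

Selinger DP (subsets sized 1..n):
  {D}: scan cost=500, card=500
  {C}: scan cost=400, card=400
  {B}: scan cost=500, card=500
  {A}: scan cost=40, card=40
  {CD}: card=1000; try (D,nl_idx)→5000, (C,hash)→8200, (D,merge)→9400, (C,merge)→9500, (D,hash)→9800, (D,nl)→200400 …(+1); best=5000 via (D,nl_idx)
  {BC}: card=800; try (B,nl_idx)→4800, (C,hash)→8200, (B,merge)→9400, (C,merge)→9500, (B,hash)→9800, (B,nl)→200400 …(+1); best=4800 via (B,nl_idx)
  {AB}: card=160; try (B,nl_idx)→560, (A,hash)→1480, (B,merge)→5320, (A,merge)→5780, (B,hash)→9080, (B,nl)→20040 …(+1); best=560 via (B,nl_idx)
  {BCD}: card=2000; try (D,nl_idx)→14000, (D,hash)→14600, (B,hash)→15000, (B,nl_idx)→16000, (D,merge)→18600, (B,merge)→21000 …(+2); best=14000 via (D,nl_idx)
  {ABC}: card=256; try (C,merge)→6000, (A,hash)→6080, (C,hash)→7920, (A,merge)→13880, (A,nl)→36800, (C,nl)→64560; best=6000 via (C,merge)
  {ABCD}: card=640; try (D,nl_idx)→8944, (D,merge)→13304, (D,hash)→15256, (A,hash)→16480, (A,merge)→38280, (A,nl)→94000 …(+1); best=8944 via (D,nl_idx)

cost=8944; order=A,B,C,D; methods=nl_idx,merge,nl_idx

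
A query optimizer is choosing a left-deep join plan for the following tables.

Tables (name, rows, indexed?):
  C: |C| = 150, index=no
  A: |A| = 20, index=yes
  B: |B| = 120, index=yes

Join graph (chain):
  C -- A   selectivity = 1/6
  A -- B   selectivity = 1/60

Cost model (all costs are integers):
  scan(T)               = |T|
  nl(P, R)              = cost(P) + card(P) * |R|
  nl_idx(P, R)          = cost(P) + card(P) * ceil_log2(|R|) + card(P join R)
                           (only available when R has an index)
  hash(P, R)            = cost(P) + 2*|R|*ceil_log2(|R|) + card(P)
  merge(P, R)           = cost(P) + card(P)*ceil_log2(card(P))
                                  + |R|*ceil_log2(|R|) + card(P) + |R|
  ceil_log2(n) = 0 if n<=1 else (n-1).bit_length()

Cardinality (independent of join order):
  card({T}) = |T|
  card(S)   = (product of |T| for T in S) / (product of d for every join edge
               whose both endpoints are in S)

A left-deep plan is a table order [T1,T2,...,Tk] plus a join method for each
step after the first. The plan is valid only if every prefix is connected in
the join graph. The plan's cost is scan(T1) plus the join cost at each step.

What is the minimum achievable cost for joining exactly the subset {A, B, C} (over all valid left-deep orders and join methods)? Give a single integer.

Selinger DP over subsets of {A,B,C}:
  {C}: scan cost=150, card=150
  {A}: scan cost=20, card=20
  {B}: scan cost=120, card=120
  {AC}: card=500; try (A,hash)→500, (A,nl_idx)→1400, (C,merge)→1490, (A,merge)→1620, (C,hash)→2440, (C,nl)→3020 …(+1); best=500 via (A,hash)
  {AB}: card=40; try (B,nl_idx)→200, (A,hash)→440, (A,nl_idx)→760, (B,merge)→1100, (A,merge)→1200, (B,hash)→1720 …(+2); best=200 via (B,nl_idx)
  {ABC}: card=1000; try (C,merge)→1830, (C,hash)→2640, (B,hash)→2680, (B,nl_idx)→5000, (C,nl)→6200, (B,merge)→6460 …(+1); best=1830 via (C,merge)

1830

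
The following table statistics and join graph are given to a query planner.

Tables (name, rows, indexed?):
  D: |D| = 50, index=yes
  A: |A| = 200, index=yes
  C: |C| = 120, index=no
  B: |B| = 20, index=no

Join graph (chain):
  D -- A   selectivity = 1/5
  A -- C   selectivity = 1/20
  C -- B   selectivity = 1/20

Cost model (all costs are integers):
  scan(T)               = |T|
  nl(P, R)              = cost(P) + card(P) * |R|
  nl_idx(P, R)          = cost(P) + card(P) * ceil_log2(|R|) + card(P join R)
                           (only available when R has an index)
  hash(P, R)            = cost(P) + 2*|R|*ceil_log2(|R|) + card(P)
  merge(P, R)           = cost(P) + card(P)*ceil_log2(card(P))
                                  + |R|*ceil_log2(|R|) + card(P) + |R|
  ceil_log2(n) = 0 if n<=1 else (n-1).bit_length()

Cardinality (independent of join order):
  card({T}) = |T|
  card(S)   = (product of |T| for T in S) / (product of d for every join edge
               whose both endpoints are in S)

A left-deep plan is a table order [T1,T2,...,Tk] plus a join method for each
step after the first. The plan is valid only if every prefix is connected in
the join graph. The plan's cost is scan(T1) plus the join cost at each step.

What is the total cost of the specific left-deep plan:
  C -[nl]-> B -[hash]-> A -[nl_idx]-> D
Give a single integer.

25040

step 1: scan C: cost=120, card=120
step 2: join B via nl
    card(P join B) = 120*20/(20) = 120
    cost = 120 + 120*20 = 2520
step 3: join A via hash
    card(P join A) = 120*200/(20) = 1200
    cost = 2520 + 2*200*8 + 120 = 5840
step 4: join D via nl_idx
    card(P join D) = 1200*50/(5) = 12000
    cost = 5840 + 1200*6 + 12000 = 25040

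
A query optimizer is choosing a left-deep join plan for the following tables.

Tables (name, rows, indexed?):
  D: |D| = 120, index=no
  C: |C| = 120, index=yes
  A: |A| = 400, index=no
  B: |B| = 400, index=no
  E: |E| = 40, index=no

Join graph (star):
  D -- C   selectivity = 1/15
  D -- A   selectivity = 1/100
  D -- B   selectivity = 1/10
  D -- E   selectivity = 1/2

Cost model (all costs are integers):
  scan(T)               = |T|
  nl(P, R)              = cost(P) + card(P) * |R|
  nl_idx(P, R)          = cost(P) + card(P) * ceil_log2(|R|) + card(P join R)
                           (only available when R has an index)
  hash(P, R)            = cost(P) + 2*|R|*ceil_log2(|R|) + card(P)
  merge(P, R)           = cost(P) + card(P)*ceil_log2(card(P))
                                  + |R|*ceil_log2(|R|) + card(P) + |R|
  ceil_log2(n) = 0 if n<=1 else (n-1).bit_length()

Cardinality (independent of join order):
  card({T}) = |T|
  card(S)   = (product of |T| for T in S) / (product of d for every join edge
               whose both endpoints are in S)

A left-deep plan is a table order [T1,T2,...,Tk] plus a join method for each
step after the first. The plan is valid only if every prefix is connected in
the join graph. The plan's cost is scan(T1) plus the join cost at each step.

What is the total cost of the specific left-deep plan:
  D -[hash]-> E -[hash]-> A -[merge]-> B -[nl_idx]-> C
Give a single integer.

step 1: scan D: cost=120, card=120
step 2: join E via hash
    card(P join E) = 120*40/(2) = 2400
    cost = 120 + 2*40*6 + 120 = 720
step 3: join A via hash
    card(P join A) = 2400*400/(100) = 9600
    cost = 720 + 2*400*9 + 2400 = 10320
step 4: join B via merge
    card(P join B) = 9600*400/(10) = 384000
    cost = 10320 + 9600*14 + 400*9 + 9600 + 400 = 158320
step 5: join C via nl_idx
    card(P join C) = 384000*120/(15) = 3072000
    cost = 158320 + 384000*7 + 3072000 = 5918320

5918320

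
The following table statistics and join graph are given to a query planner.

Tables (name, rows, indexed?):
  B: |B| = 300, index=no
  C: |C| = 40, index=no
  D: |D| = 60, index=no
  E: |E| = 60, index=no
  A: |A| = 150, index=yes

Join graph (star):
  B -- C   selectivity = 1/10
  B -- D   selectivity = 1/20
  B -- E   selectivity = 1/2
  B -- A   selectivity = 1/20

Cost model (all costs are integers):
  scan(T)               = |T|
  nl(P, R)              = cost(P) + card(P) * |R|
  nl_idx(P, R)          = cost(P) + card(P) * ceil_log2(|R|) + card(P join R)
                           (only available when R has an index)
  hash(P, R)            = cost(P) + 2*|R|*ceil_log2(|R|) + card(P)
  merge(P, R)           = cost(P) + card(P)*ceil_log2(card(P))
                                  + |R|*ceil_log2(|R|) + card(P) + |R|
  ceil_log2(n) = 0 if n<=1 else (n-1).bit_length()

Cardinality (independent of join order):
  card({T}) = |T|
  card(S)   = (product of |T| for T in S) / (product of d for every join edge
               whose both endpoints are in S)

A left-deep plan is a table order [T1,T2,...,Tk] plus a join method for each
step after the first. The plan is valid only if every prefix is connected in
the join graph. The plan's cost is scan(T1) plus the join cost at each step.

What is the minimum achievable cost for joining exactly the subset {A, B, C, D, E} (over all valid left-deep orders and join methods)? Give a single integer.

Selinger DP over subsets of {A,B,C,D,E}:
  {B}: scan cost=300, card=300
  {C}: scan cost=40, card=40
  {D}: scan cost=60, card=60
  {E}: scan cost=60, card=60
  {A}: scan cost=150, card=150
  {BC}: card=1200; try (C,hash)→1080, (B,merge)→3320, (C,merge)→3580, (B,hash)→5480, (B,nl)→12040, (C,nl)→12300; best=1080 via (C,hash)
  {BD}: card=900; try (D,hash)→1320, (B,merge)→3480, (D,merge)→3720, (B,hash)→5520, (B,nl)→18060, (D,nl)→18300; best=1320 via (D,hash)
  {BE}: card=9000; try (E,hash)→1320, (B,merge)→3480, (E,merge)→3720, (B,hash)→5520, (B,nl)→18060, (E,nl)→18300; best=1320 via (E,hash)
  {AB}: card=2250; try (A,hash)→3000, (B,merge)→4500, (A,merge)→4650, (A,nl_idx)→4950, (B,hash)→5700, (B,nl)→45150 …(+1); best=3000 via (A,hash)
  {BCD}: card=3600; try (C,hash)→2700, (D,hash)→3000, (C,merge)→11500, (D,merge)→15900, (C,nl)→37320, (D,nl)→73080; best=2700 via (C,hash)
  {BCE}: card=36000; try (E,hash)→3000, (C,hash)→10800, (E,merge)→15900, (E,nl)→73080, (C,merge)→136600, (C,nl)→361320; best=3000 via (E,hash)
  {ABC}: card=9000; try (A,hash)→4680, (C,hash)→5730, (A,merge)→16830, (A,nl_idx)→19680, (C,merge)→32530, (C,nl)→93000 …(+1); best=4680 via (A,hash)
  {BDE}: card=27000; try (E,hash)→2940, (D,hash)→11040, (E,merge)→11640, (E,nl)→55320, (D,merge)→136740, (D,nl)→541320; best=2940 via (E,hash)
  {ABD}: card=6750; try (A,hash)→4620, (D,hash)→5970, (A,merge)→12570, (A,nl_idx)→15270, (D,merge)→32670, (A,nl)→136320 …(+1); best=4620 via (A,hash)
  {ABE}: card=67500; try (E,hash)→5970, (A,hash)→12720, (E,merge)→32670, (A,merge)→137670, (E,nl)→138000, (A,nl_idx)→140820 …(+1); best=5970 via (E,hash)
  {BCDE}: card=108000; try (E,hash)→7020, (C,hash)→30420, (D,hash)→39720, (E,merge)→49920, (E,nl)→218700, (C,merge)→435220 …(+3); best=7020 via (E,hash)
  {ABCD}: card=27000; try (A,hash)→8700, (C,hash)→11850, (D,hash)→14400, (A,merge)→50850, (A,nl_idx)→58500, (C,merge)→99400 …(+4); best=8700 via (A,hash)
  {ABCE}: card=270000; try (E,hash)→14400, (A,hash)→41400, (C,hash)→73950, (E,merge)→140100, (E,nl)→544680, (A,nl_idx)→561000 …(+4); best=14400 via (E,hash)
  {ABDE}: card=202500; try (E,hash)→12090, (A,hash)→32340, (D,hash)→74190, (E,merge)→99540, (E,nl)→409620, (A,nl_idx)→421440 …(+4); best=12090 via (E,hash)
  {ABCDE}: card=810000; try (E,hash)→36420, (A,hash)→117420, (C,hash)→215070, (D,hash)→285120, (E,merge)→441120, (E,nl)→1628700 …(+7); best=36420 via (E,hash)

36420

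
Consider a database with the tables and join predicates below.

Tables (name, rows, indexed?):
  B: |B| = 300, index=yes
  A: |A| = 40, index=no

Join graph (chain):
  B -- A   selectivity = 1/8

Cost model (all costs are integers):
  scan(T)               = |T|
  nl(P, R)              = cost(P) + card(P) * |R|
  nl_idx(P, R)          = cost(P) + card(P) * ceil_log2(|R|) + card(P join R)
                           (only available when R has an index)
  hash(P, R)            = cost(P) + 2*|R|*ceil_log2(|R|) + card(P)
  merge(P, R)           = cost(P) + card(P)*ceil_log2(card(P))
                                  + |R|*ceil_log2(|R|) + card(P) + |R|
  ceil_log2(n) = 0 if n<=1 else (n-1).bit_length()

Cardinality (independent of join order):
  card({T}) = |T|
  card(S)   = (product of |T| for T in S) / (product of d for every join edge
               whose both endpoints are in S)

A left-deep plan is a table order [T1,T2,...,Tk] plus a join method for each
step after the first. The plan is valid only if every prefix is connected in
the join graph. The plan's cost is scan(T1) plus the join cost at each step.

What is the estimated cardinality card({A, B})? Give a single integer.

Tables in S: A(40), B(300)
Edges inside S: B-A(d=8)
numerator = 40 * 300 = 12000
denominator = 8 = 8
card(S) = 12000 / 8 = 1500

1500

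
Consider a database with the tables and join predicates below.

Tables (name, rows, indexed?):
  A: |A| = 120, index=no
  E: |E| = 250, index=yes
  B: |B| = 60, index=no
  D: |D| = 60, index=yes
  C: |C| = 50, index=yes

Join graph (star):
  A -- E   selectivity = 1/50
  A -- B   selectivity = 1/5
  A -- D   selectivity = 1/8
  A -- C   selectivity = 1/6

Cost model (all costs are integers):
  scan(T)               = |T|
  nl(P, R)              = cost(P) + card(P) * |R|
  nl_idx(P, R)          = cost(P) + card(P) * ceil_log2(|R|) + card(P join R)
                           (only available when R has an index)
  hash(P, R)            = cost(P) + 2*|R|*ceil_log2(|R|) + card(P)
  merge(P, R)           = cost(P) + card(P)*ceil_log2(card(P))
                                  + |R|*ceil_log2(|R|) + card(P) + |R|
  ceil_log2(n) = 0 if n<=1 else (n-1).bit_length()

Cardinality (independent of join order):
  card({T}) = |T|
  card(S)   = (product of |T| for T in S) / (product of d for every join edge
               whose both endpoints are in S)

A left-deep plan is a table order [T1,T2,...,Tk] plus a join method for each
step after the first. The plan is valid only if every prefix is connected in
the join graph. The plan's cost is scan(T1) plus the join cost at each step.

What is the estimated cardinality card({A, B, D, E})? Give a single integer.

Tables in S: A(120), B(60), D(60), E(250)
Edges inside S: A-E(d=50), A-B(d=5), A-D(d=8)
numerator = 120 * 60 * 60 * 250 = 108000000
denominator = 50 * 5 * 8 = 2000
card(S) = 108000000 / 2000 = 54000

54000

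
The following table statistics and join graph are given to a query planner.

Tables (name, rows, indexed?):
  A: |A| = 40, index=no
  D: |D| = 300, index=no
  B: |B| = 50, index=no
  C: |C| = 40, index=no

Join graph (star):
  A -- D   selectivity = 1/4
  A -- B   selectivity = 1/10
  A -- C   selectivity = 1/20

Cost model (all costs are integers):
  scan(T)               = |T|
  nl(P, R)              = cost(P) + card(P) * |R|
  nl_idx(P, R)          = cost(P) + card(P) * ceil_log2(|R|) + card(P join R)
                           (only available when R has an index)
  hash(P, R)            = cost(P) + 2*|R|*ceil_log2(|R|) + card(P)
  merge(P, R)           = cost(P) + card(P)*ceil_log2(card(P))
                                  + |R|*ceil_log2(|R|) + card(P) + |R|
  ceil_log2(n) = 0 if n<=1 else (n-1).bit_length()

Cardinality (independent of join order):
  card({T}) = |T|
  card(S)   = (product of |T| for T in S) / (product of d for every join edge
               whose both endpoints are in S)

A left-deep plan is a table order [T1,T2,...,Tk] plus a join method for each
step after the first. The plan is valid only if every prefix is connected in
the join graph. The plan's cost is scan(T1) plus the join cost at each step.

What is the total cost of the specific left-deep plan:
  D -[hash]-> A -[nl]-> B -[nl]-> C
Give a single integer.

751080

step 1: scan D: cost=300, card=300
step 2: join A via hash
    card(P join A) = 300*40/(4) = 3000
    cost = 300 + 2*40*6 + 300 = 1080
step 3: join B via nl
    card(P join B) = 3000*50/(10) = 15000
    cost = 1080 + 3000*50 = 151080
step 4: join C via nl
    card(P join C) = 15000*40/(20) = 30000
    cost = 151080 + 15000*40 = 751080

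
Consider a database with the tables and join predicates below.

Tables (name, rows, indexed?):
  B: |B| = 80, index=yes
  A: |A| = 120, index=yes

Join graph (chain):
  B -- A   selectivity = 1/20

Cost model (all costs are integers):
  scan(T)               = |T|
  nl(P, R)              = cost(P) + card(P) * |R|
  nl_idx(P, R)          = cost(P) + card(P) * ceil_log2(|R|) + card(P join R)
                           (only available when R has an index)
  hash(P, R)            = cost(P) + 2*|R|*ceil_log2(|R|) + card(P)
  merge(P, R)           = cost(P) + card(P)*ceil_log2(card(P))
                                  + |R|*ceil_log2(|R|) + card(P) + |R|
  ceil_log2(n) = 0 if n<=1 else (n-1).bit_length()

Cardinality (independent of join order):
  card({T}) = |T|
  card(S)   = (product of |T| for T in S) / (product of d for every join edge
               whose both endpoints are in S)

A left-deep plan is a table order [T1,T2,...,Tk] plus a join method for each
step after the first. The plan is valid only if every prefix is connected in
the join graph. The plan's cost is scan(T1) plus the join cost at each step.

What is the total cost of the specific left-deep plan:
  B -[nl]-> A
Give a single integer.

9680

step 1: scan B: cost=80, card=80
step 2: join A via nl
    card(P join A) = 80*120/(20) = 480
    cost = 80 + 80*120 = 9680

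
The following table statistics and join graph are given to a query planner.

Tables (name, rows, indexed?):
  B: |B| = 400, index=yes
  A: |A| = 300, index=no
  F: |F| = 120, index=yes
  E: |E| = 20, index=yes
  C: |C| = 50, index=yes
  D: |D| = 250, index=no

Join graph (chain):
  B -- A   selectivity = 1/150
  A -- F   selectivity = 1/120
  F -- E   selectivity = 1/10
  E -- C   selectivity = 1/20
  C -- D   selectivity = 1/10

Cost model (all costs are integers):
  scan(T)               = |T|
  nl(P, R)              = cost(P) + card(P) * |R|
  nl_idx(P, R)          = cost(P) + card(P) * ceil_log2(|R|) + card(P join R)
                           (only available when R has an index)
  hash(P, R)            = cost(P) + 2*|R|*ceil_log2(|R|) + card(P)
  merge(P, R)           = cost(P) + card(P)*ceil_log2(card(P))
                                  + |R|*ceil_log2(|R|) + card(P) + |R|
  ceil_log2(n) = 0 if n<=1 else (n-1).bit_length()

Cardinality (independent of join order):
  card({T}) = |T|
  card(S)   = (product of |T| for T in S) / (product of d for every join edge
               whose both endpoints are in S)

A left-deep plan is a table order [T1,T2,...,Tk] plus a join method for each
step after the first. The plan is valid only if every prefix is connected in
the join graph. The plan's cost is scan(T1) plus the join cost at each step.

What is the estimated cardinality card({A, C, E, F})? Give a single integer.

Tables in S: A(300), C(50), E(20), F(120)
Edges inside S: A-F(d=120), F-E(d=10), E-C(d=20)
numerator = 300 * 50 * 20 * 120 = 36000000
denominator = 120 * 10 * 20 = 24000
card(S) = 36000000 / 24000 = 1500

1500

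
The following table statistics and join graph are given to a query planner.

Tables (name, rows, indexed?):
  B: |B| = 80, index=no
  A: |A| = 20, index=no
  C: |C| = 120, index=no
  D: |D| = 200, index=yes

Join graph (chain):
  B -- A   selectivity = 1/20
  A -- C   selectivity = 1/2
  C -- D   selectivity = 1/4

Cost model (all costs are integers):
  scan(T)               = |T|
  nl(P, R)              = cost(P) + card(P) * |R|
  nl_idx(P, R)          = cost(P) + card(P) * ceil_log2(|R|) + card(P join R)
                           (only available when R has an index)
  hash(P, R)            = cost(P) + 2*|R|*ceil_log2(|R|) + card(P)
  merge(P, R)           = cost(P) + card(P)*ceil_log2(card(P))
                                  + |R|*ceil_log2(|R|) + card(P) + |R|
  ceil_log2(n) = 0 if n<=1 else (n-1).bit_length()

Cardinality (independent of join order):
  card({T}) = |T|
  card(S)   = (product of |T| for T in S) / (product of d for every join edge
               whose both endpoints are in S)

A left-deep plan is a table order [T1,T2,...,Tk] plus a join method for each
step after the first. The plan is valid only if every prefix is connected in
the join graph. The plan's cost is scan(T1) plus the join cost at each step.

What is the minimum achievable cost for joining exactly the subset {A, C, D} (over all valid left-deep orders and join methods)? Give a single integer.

4840

Selinger DP over subsets of {A,C,D}:
  {A}: scan cost=20, card=20
  {C}: scan cost=120, card=120
  {D}: scan cost=200, card=200
  {AC}: card=1200; try (A,hash)→440, (C,merge)→1100, (A,merge)→1200, (C,hash)→1720, (C,nl)→2420, (A,nl)→2520; best=440 via (A,hash)
  {CD}: card=6000; try (C,hash)→2080, (D,merge)→2880, (C,merge)→2960, (D,hash)→3440, (D,nl_idx)→7080, (D,nl)→24120 …(+1); best=2080 via (C,hash)
  {ACD}: card=60000; try (D,hash)→4840, (A,hash)→8280, (D,merge)→16640, (D,nl_idx)→70040, (A,merge)→86200, (A,nl)→122080 …(+1); best=4840 via (D,hash)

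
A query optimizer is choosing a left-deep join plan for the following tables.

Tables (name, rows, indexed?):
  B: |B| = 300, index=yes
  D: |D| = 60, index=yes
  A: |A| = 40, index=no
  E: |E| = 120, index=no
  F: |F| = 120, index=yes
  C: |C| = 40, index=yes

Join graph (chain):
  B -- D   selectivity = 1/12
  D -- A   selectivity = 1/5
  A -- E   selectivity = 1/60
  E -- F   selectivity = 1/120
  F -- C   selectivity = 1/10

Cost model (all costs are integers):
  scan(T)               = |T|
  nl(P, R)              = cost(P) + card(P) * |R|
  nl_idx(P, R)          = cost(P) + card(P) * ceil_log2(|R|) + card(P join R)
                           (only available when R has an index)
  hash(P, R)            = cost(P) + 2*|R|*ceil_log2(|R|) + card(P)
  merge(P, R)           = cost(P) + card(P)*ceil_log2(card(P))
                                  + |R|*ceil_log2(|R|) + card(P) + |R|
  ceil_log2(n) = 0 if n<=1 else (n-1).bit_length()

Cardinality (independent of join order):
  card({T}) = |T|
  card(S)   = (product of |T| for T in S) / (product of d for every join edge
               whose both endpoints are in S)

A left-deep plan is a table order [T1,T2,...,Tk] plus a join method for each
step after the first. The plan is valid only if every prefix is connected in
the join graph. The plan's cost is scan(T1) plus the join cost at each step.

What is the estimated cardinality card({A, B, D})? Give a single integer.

12000

Tables in S: A(40), B(300), D(60)
Edges inside S: B-D(d=12), D-A(d=5)
numerator = 40 * 300 * 60 = 720000
denominator = 12 * 5 = 60
card(S) = 720000 / 60 = 12000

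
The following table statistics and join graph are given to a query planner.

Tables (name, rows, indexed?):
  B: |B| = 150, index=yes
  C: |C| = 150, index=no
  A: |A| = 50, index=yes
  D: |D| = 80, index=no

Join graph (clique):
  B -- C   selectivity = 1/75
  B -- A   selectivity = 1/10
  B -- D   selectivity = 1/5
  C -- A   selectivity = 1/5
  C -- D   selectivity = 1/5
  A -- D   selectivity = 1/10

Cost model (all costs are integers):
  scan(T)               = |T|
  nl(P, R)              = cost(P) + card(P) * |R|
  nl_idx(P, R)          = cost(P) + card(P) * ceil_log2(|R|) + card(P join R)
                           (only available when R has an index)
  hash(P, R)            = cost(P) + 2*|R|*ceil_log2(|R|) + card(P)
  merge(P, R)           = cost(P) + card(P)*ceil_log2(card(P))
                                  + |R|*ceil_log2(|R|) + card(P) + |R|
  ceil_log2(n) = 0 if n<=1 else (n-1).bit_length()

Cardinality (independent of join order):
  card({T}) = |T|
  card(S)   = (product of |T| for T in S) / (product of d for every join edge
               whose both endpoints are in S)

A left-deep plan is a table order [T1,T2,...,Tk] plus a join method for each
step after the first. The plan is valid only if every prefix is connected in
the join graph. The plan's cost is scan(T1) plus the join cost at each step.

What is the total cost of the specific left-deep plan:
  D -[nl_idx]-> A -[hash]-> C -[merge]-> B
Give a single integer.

36310

step 1: scan D: cost=80, card=80
step 2: join A via nl_idx
    card(P join A) = 80*50/(10) = 400
    cost = 80 + 80*6 + 400 = 960
step 3: join C via hash
    card(P join C) = 400*150/(5*5) = 2400
    cost = 960 + 2*150*8 + 400 = 3760
step 4: join B via merge
    card(P join B) = 2400*150/(75*10*5) = 96
    cost = 3760 + 2400*12 + 150*8 + 2400 + 150 = 36310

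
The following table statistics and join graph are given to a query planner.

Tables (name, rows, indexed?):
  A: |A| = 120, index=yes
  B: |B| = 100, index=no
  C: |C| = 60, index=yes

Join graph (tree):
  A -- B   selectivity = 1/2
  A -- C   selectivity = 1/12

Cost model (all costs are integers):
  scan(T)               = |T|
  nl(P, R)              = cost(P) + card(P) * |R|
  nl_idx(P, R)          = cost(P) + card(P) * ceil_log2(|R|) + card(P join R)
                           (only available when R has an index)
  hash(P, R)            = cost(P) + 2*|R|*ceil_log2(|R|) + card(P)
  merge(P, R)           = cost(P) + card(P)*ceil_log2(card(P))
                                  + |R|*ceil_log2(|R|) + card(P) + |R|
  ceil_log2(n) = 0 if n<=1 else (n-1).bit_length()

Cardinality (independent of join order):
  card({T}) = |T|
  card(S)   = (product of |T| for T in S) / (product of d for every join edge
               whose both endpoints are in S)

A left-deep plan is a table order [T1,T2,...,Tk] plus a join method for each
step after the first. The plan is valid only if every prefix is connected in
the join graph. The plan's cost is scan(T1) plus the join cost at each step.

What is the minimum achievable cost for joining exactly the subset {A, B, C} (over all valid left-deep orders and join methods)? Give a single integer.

2960

Selinger DP over subsets of {A,B,C}:
  {A}: scan cost=120, card=120
  {B}: scan cost=100, card=100
  {C}: scan cost=60, card=60
  {AB}: card=6000; try (B,hash)→1640, (A,merge)→1860, (B,merge)→1880, (A,hash)→1880, (A,nl_idx)→6800, (A,nl)→12100 …(+1); best=1640 via (B,hash)
  {AC}: card=600; try (C,hash)→960, (A,nl_idx)→1080, (C,nl_idx)→1440, (A,merge)→1440, (C,merge)→1500, (A,hash)→1800 …(+2); best=960 via (C,hash)
  {ABC}: card=30000; try (B,hash)→2960, (C,hash)→8360, (B,merge)→8360, (B,nl)→60960, (C,nl_idx)→67640, (C,merge)→86060 …(+1); best=2960 via (B,hash)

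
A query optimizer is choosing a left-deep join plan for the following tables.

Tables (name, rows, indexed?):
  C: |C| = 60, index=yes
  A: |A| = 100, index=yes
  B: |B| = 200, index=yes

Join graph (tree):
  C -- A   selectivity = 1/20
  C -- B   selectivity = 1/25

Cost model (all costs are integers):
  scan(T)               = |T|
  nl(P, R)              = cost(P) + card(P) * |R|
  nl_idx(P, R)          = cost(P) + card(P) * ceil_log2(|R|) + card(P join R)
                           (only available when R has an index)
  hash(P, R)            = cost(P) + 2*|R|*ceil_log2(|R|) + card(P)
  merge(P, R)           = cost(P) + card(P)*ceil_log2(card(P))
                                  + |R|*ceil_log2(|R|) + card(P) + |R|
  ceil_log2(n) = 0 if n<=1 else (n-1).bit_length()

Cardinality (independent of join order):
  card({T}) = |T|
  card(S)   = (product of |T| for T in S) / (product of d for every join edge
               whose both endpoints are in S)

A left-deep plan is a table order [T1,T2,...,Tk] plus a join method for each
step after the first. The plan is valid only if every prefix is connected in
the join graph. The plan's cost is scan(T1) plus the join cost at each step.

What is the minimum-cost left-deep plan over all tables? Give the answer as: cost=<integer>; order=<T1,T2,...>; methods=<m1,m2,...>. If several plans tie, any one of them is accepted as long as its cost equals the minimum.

Selinger DP (subsets sized 1..n):
  {C}: scan cost=60, card=60
  {A}: scan cost=100, card=100
  {B}: scan cost=200, card=200
  {AC}: card=300; try (A,nl_idx)→780, (C,hash)→920, (C,nl_idx)→1000, (A,merge)→1280, (C,merge)→1320, (A,hash)→1520 …(+2); best=780 via (A,nl_idx)
  {BC}: card=480; try (B,nl_idx)→1020, (C,hash)→1120, (C,nl_idx)→1880, (B,merge)→2280, (C,merge)→2420, (B,hash)→3320 …(+2); best=1020 via (B,nl_idx)
  {ABC}: card=2400; try (A,hash)→2900, (B,hash)→4280, (B,merge)→5580, (B,nl_idx)→5580, (A,merge)→6620, (A,nl_idx)→6780 …(+2); best=2900 via (A,hash)

cost=2900; order=C,B,A; methods=nl_idx,hash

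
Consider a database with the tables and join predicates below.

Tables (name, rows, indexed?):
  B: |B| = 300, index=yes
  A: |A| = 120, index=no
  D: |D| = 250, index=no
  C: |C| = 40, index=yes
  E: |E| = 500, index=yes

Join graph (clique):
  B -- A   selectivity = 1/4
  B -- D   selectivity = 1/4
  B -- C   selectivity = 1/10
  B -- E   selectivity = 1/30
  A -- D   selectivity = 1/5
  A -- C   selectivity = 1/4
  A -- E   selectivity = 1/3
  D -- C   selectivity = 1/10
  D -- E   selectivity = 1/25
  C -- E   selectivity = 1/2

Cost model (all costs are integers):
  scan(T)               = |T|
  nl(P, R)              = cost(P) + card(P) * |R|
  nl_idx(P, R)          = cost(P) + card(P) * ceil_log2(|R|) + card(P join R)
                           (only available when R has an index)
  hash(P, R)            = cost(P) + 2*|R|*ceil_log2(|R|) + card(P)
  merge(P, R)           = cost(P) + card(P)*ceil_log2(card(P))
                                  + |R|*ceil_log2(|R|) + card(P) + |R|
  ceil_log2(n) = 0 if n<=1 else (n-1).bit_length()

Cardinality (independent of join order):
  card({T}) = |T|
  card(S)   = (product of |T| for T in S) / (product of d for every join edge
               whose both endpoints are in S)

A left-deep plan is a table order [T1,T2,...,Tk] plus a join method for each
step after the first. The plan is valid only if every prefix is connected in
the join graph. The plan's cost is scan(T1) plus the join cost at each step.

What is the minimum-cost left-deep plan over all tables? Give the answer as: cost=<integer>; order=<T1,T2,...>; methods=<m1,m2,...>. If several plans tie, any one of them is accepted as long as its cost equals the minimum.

cost=26960; order=B,C,D,E,A; methods=hash,hash,hash,hash

Selinger DP (subsets sized 1..n):
  {B}: scan cost=300, card=300
  {A}: scan cost=120, card=120
  {D}: scan cost=250, card=250
  {C}: scan cost=40, card=40
  {E}: scan cost=500, card=500
  {AB}: card=9000; try (A,hash)→2280, (B,merge)→4080, (A,merge)→4260, (B,hash)→5640, (B,nl_idx)→10200, (B,nl)→36120 …(+1); best=2280 via (A,hash)
  {BD}: card=18750; try (D,hash)→4600, (B,merge)→5500, (D,merge)→5550, (B,hash)→5900, (B,nl_idx)→21250, (B,nl)→75250 …(+1); best=4600 via (D,hash)
  {BC}: card=1200; try (C,hash)→1080, (B,nl_idx)→1600, (C,nl_idx)→3300, (B,merge)→3320, (C,merge)→3580, (B,hash)→5480 …(+2); best=1080 via (C,hash)
  {BE}: card=5000; try (B,hash)→6400, (E,nl_idx)→8000, (E,merge)→8300, (B,merge)→8500, (E,hash)→9600, (B,nl_idx)→10000 …(+2); best=6400 via (B,hash)
  {AD}: card=6000; try (A,hash)→2180, (D,merge)→3330, (A,merge)→3460, (D,hash)→4240, (D,nl)→30120, (A,nl)→30250; best=2180 via (A,hash)
  {AC}: card=1200; try (C,hash)→720, (A,merge)→1280, (C,merge)→1360, (A,hash)→1760, (C,nl_idx)→2040, (A,nl)→4840 …(+1); best=720 via (C,hash)
  {AE}: card=20000; try (A,hash)→2680, (E,merge)→6080, (A,merge)→6460, (E,hash)→9240, (E,nl_idx)→21200, (E,nl)→60120 …(+1); best=2680 via (A,hash)
  {CD}: card=1000; try (C,hash)→980, (D,merge)→2570, (C,nl_idx)→2750, (C,merge)→2780, (D,hash)→4080, (D,nl)→10040 …(+1); best=980 via (C,hash)
  {DE}: card=5000; try (D,hash)→5000, (E,merge)→7500, (E,nl_idx)→7500, (D,merge)→7750, (E,hash)→9500, (E,nl)→125250 …(+1); best=5000 via (D,hash)
  {CE}: card=10000; try (C,hash)→1480, (E,merge)→5320, (C,merge)→5780, (E,hash)→9080, (E,nl_idx)→10400, (C,nl_idx)→13500 …(+2); best=1480 via (C,hash)
  {ABD}: card=112500; try (B,hash)→13580, (D,hash)→15280, (A,hash)→25030, (B,merge)→89180, (D,merge)→139530, (B,nl_idx)→168680 …(+4); best=13580 via (B,hash)
  {ABC}: card=9000; try (A,hash)→3960, (B,hash)→7320, (C,hash)→11760, (A,merge)→16440, (B,merge)→18120, (B,nl_idx)→20520 …(+5); best=3960 via (A,hash)
  {ABE}: card=50000; try (A,hash)→13080, (E,hash)→20280, (B,hash)→28080, (A,merge)→77360, (E,nl_idx)→133280, (E,merge)→142280 …(+5); best=13080 via (A,hash)
  {BCD}: card=7500; try (D,hash)→6280, (B,hash)→7380, (B,merge)→14980, (B,nl_idx)→17480, (D,merge)→17730, (C,hash)→23830 …(+5); best=6280 via (D,hash)
  {BDE}: card=12500; try (D,hash)→15400, (B,hash)→15400, (E,hash)→32350, (B,nl_idx)→62500, (B,merge)→78000, (D,merge)→78650 …(+5); best=15400 via (D,hash)
  {BCE}: card=10000; try (E,hash)→11280, (C,hash)→11880, (B,hash)→16880, (E,merge)→20480, (E,nl_idx)→21880, (C,nl_idx)→46400 …(+6); best=11280 via (E,hash)
  {ACD}: card=6000; try (A,hash)→3660, (D,hash)→5920, (C,hash)→8660, (A,merge)→12940, (D,merge)→17370, (C,nl_idx)→44180 …(+4); best=3660 via (A,hash)
  {ADE}: card=40000; try (A,hash)→11680, (E,hash)→17180, (D,hash)→26680, (A,merge)→75960, (E,merge)→91180, (E,nl_idx)→96180 …(+4); best=11680 via (A,hash)
  {ACE}: card=100000; try (E,hash)→10920, (A,hash)→13160, (E,merge)→20120, (C,hash)→23160, (E,nl_idx)→111520, (A,merge)→152440 …(+5); best=10920 via (E,hash)
  {CDE}: card=10000; try (C,hash)→10480, (E,hash)→10980, (D,hash)→15480, (E,merge)→16980, (E,nl_idx)→19980, (C,nl_idx)→45000 …(+5); best=10480 via (C,hash)
  {ABCD}: card=11250; try (B,hash)→15060, (A,hash)→15460, (D,hash)→16960, (B,nl_idx)→68910, (B,merge)→90660, (A,merge)→112240 …(+8); best=15060 via (B,hash)
  {ABDE}: card=25000; try (A,hash)→29580, (B,hash)→57080, (D,hash)→67080, (E,hash)→135080, (A,merge)→203860, (B,nl_idx)→396680 …(+8); best=29580 via (A,hash)
  {ABCE}: card=25000; try (E,hash)→21960, (A,hash)→22960, (C,hash)→63560, (E,nl_idx)→109960, (B,hash)→116320, (E,merge)→143960 …(+9); best=21960 via (E,hash)
  {BCDE}: card=2500; try (E,hash)→22780, (D,hash)→25280, (B,hash)→25880, (C,hash)→28380, (E,nl_idx)→76280, (C,nl_idx)→92900 …(+9); best=22780 via (E,hash)
  {ACDE}: card=20000; try (E,hash)→18660, (A,hash)→22160, (C,hash)→52160, (E,nl_idx)→77660, (E,merge)→92660, (D,hash)→114920 …(+8); best=18660 via (E,hash)
  {ABCDE}: card=1250; try (A,hash)→26960, (E,hash)→35310, (B,hash)→44060, (D,hash)→50960, (C,hash)→55060, (A,merge)→56240 …(+12); best=26960 via (A,hash)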